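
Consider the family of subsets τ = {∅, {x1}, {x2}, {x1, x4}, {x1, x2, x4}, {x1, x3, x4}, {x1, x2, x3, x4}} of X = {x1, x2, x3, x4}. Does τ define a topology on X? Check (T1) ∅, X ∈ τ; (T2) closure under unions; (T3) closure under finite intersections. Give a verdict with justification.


τ is NOT a topology on X.

Axiom (T1): ∅ ∈ τ? Yes; X ∈ τ? Yes.
Axiom (T2/T3): check pairwise unions and intersections of members of τ.
Counterexample for (T2): {x1} ∪ {x2} = {x1, x2} ∉ τ. Therefore τ is NOT a topology.


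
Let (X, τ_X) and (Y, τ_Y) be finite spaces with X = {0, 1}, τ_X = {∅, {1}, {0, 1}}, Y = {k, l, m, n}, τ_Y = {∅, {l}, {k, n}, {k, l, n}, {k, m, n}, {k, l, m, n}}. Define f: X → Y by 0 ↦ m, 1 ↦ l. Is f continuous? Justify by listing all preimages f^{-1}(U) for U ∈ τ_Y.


f is NOT continuous.

Compute f^{-1}(U) for each U ∈ τ_Y:
  U = ∅: f^{-1}(U) = ∅ ∈ τ_X ✓.
  U = {l}: f^{-1}(U) = {1} ∈ τ_X ✓.
  U = {k, n}: f^{-1}(U) = ∅ ∈ τ_X ✓.
  U = {k, l, n}: f^{-1}(U) = {1} ∈ τ_X ✓.
  U = {k, m, n}: f^{-1}(U) = {0} ∉ τ_X ✗.
  U = {k, l, m, n}: f^{-1}(U) = {0, 1} ∈ τ_X ✓.
Found U = {k, m, n} with f^{-1}(U) = {0} not in τ_X. Therefore f is NOT continuous.


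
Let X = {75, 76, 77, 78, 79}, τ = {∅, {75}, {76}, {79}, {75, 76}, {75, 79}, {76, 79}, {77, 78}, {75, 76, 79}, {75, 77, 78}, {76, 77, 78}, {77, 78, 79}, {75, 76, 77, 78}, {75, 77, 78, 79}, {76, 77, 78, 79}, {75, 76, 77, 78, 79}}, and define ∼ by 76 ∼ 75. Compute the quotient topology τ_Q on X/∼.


X/∼ = {[75=76], [77], [78], [79]}; |τ_Q| = 8.

Equivalence classes: [75=76], [77], [78], [79].
Quotient map π: X → X/∼ sends 75 ↦ [75=76], 76 ↦ [75=76], 77 ↦ [77], 78 ↦ [78], 79 ↦ [79].
For each subset V ⊆ X/∼, compute π^{-1}(V) ⊆ X and check whether π^{-1}(V) ∈ τ. V is open in τ_Q iff π^{-1}(V) ∈ τ.
  V = {}: π^{-1}(V) = ∅ ∈ τ ✓.
  V = {[75=76]}: π^{-1}(V) = {75, 76} ∈ τ ✓.
  V = {[77]}: π^{-1}(V) = {77} ∉ τ ✗.
  V = {[75=76], [77]}: π^{-1}(V) = {75, 76, 77} ∉ τ ✗.
  V = {[78]}: π^{-1}(V) = {78} ∉ τ ✗.
  V = {[75=76], [78]}: π^{-1}(V) = {75, 76, 78} ∉ τ ✗.
  V = {[77], [78]}: π^{-1}(V) = {77, 78} ∈ τ ✓.
  V = {[75=76], [77], [78]}: π^{-1}(V) = {75, 76, 77, 78} ∈ τ ✓.
  V = {[79]}: π^{-1}(V) = {79} ∈ τ ✓.
  V = {[75=76], [79]}: π^{-1}(V) = {75, 76, 79} ∈ τ ✓.
  V = {[77], [79]}: π^{-1}(V) = {77, 79} ∉ τ ✗.
  V = {[75=76], [77], [79]}: π^{-1}(V) = {75, 76, 77, 79} ∉ τ ✗.
  V = {[78], [79]}: π^{-1}(V) = {78, 79} ∉ τ ✗.
  V = {[75=76], [78], [79]}: π^{-1}(V) = {75, 76, 78, 79} ∉ τ ✗.
  V = {[77], [78], [79]}: π^{-1}(V) = {77, 78, 79} ∈ τ ✓.
  V = {[75=76], [77], [78], [79]}: π^{-1}(V) = {75, 76, 77, 78, 79} ∈ τ ✓.
Open sets in the quotient: τ_Q = {{}, {[75=76]}, {[77], [78]}, {[75=76], [77], [78]}, {[79]}, {[75=76], [79]}, {[77], [78], [79]}, {[75=76], [77], [78], [79]}} (8 elements).


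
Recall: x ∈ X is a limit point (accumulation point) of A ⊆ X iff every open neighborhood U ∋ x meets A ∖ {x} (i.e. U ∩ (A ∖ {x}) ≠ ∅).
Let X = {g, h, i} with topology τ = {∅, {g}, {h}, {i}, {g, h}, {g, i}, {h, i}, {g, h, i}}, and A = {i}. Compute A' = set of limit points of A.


A' = ∅

For each x ∈ X, list the open sets U ∈ τ with x ∈ U, then check whether U ∩ (A ∖ {x}) ≠ ∅ for every such U.
  x = g: open {g} ∋ x has {g} ∩ (A ∖ {g}) = ∅, so x is NOT a limit point.
  x = h: open {h} ∋ x has {h} ∩ (A ∖ {h}) = ∅, so x is NOT a limit point.
  x = i: open {i} ∋ x has {i} ∩ (A ∖ {i}) = ∅, so x is NOT a limit point.
Collecting: A' = ∅.


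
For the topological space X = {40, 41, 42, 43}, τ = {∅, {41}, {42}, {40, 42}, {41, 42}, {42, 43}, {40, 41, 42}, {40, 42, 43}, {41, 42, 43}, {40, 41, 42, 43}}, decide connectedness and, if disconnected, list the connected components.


(X, τ) is disconnected; components = [{41}, {40, 42, 43}].

Find clopen sets (U ∈ τ with X ∖ U ∈ τ):
  U = ∅, X ∖ U = {40, 41, 42, 43} — both open, so U is clopen.
  U = {41}, X ∖ U = {40, 42, 43} — both open, so U is clopen.
  U = {40, 42, 43}, X ∖ U = {41} — both open, so U is clopen.
  U = {40, 41, 42, 43}, X ∖ U = ∅ — both open, so U is clopen.
Nontrivial clopen(s) exist: e.g. {40, 42, 43}. So (X, τ) is disconnected.
Compute connected components by grouping points that agree on all clopens:
  component: {41}
  component: {40, 42, 43}


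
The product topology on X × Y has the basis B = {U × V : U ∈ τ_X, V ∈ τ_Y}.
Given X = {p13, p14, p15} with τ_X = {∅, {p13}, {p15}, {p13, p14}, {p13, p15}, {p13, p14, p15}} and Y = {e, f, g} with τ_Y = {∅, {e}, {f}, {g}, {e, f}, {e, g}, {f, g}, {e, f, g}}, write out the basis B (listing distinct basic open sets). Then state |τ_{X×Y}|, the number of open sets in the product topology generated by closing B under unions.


Basis B = {∅ × ∅, {p13} × {e}, {p13} × {f}, {p13} × {g}, {p15} × {e}, {p15} × {f}, {p15} × {g}, {p13} × {e, f}, {p13} × {e, g}, {p13, p14} × {e}, {p13, p15} × {e}, {p13} × {f, g}, {p13, p14} × {f}, {p13, p15} × {f}, {p13, p14} × {g}, {p13, p15} × {g}, {p15} × {e, f}, {p15} × {e, g}, {p15} × {f, g}, {p13} × {e, f, g}, {p13, p14, p15} × {e}, {p13, p14, p15} × {f}, {p13, p14, p15} × {g}, {p15} × {e, f, g}, {p13, p14} × {e, f}, {p13, p15} × {e, f}, {p13, p14} × {e, g}, {p13, p15} × {e, g}, {p13, p14} × {f, g}, {p13, p15} × {f, g}, {p13, p14} × {e, f, g}, {p13, p15} × {e, f, g}, {p13, p14, p15} × {e, f}, {p13, p14, p15} × {e, g}, {p13, p14, p15} × {f, g}, {p13, p14, p15} × {e, f, g}}; |τ_{X×Y}| = 216.

Enumerate products U × V with U ∈ τ_X, V ∈ τ_Y (deduplicated):
  ∅ × ∅ = {} (∅)
  {p13} × {e} = {(p13,e)}
  {p13} × {f} = {(p13,f)}
  {p13} × {g} = {(p13,g)}
  {p15} × {e} = {(p15,e)}
  {p15} × {f} = {(p15,f)}
  {p15} × {g} = {(p15,g)}
  {p13} × {e, f} = {(p13,e), (p13,f)}
  {p13} × {e, g} = {(p13,e), (p13,g)}
  {p13, p14} × {e} = {(p13,e), (p14,e)}
  {p13, p15} × {e} = {(p13,e), (p15,e)}
  {p13} × {f, g} = {(p13,f), (p13,g)}
  {p13, p14} × {f} = {(p13,f), (p14,f)}
  {p13, p15} × {f} = {(p13,f), (p15,f)}
  {p13, p14} × {g} = {(p13,g), (p14,g)}
  {p13, p15} × {g} = {(p13,g), (p15,g)}
  {p15} × {e, f} = {(p15,e), (p15,f)}
  {p15} × {e, g} = {(p15,e), (p15,g)}
  {p15} × {f, g} = {(p15,f), (p15,g)}
  {p13} × {e, f, g} = {(p13,e), (p13,f), (p13,g)}
  {p13, p14, p15} × {e} = {(p13,e), (p14,e), (p15,e)}
  {p13, p14, p15} × {f} = {(p13,f), (p14,f), (p15,f)}
  {p13, p14, p15} × {g} = {(p13,g), (p14,g), (p15,g)}
  {p15} × {e, f, g} = {(p15,e), (p15,f), (p15,g)}
  {p13, p14} × {e, f} = {(p13,e), (p13,f), (p14,e), (p14,f)}
  {p13, p15} × {e, f} = {(p13,e), (p13,f), (p15,e), (p15,f)}
  {p13, p14} × {e, g} = {(p13,e), (p13,g), (p14,e), (p14,g)}
  {p13, p15} × {e, g} = {(p13,e), (p13,g), (p15,e), (p15,g)}
  {p13, p14} × {f, g} = {(p13,f), (p13,g), (p14,f), (p14,g)}
  {p13, p15} × {f, g} = {(p13,f), (p13,g), (p15,f), (p15,g)}
  {p13, p14} × {e, f, g} = {(p13,e), (p13,f), (p13,g), (p14,e), (p14,f), (p14,g)}
  {p13, p15} × {e, f, g} = {(p13,e), (p13,f), (p13,g), (p15,e), (p15,f), (p15,g)}
  {p13, p14, p15} × {e, f} = {(p13,e), (p13,f), (p14,e), (p14,f), (p15,e), (p15,f)}
  {p13, p14, p15} × {e, g} = {(p13,e), (p13,g), (p14,e), (p14,g), (p15,e), (p15,g)}
  {p13, p14, p15} × {f, g} = {(p13,f), (p13,g), (p14,f), (p14,g), (p15,f), (p15,g)}
  {p13, p14, p15} × {e, f, g} = {(p13,e), (p13,f), (p13,g), (p14,e), (p14,f), (p14,g), (p15,e), (p15,f), (p15,g)}
These 36 distinct sets form the basis B.
Close under arbitrary unions to get τ_{X×Y}; counting gives |τ_{X×Y}| = 216.


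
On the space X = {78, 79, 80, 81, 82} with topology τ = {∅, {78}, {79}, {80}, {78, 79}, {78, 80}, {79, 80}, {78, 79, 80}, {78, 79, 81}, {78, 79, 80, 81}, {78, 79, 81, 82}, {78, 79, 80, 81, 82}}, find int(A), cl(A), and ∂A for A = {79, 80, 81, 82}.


int(A) = {79, 80}, cl(A) = {79, 80, 81, 82}, ∂A = {81, 82}.

Closed sets in (X, τ) are complements of opens:
  closed(X, τ) = {∅, {80}, {82}, {80, 82}, {81, 82}, {78, 81, 82}, {79, 81, 82}, {80, 81, 82}, {78, 79, 81, 82}, {78, 80, 81, 82}, {79, 80, 81, 82}, {78, 79, 80, 81, 82}}.
int(A) = ⋃ {U ∈ τ : U ⊆ A}. Opens contained in A: ∅, {79}, {80}, {79, 80}.
Taking the union of these: int(A) = {79, 80}.
cl(A) = ⋂ {C closed : A ⊆ C}. Closed sets containing A: {79, 80, 81, 82}, {78, 79, 80, 81, 82}.
Intersecting these: cl(A) = {79, 80, 81, 82}.
∂A = cl(A) ∖ int(A) = {79, 80, 81, 82} ∖ {79, 80} = {81, 82}.


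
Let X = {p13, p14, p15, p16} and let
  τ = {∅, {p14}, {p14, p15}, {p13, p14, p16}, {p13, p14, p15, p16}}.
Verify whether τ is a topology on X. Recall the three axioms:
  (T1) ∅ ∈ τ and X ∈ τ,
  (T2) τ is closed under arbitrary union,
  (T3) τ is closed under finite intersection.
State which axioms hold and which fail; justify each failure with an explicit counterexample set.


τ IS a topology on X.

Axiom (T1): ∅ ∈ τ? Yes; X ∈ τ? Yes.
Axiom (T2/T3): check pairwise unions and intersections of members of τ.
All pairwise intersections and unions checked — each lies in τ. Therefore τ satisfies (T1), (T2), (T3): it IS a topology on X.


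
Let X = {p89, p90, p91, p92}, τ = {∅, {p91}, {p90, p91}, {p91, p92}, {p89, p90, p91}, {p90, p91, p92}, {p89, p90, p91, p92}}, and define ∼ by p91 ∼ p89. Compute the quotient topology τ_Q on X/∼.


X/∼ = {[p89=p91], [p90], [p92]}; |τ_Q| = 3.

Equivalence classes: [p89=p91], [p90], [p92].
Quotient map π: X → X/∼ sends p89 ↦ [p89=p91], p90 ↦ [p90], p91 ↦ [p89=p91], p92 ↦ [p92].
For each subset V ⊆ X/∼, compute π^{-1}(V) ⊆ X and check whether π^{-1}(V) ∈ τ. V is open in τ_Q iff π^{-1}(V) ∈ τ.
  V = {}: π^{-1}(V) = ∅ ∈ τ ✓.
  V = {[p89=p91]}: π^{-1}(V) = {p89, p91} ∉ τ ✗.
  V = {[p90]}: π^{-1}(V) = {p90} ∉ τ ✗.
  V = {[p89=p91], [p90]}: π^{-1}(V) = {p89, p90, p91} ∈ τ ✓.
  V = {[p92]}: π^{-1}(V) = {p92} ∉ τ ✗.
  V = {[p89=p91], [p92]}: π^{-1}(V) = {p89, p91, p92} ∉ τ ✗.
  V = {[p90], [p92]}: π^{-1}(V) = {p90, p92} ∉ τ ✗.
  V = {[p89=p91], [p90], [p92]}: π^{-1}(V) = {p89, p90, p91, p92} ∈ τ ✓.
Open sets in the quotient: τ_Q = {{}, {[p89=p91], [p90]}, {[p89=p91], [p90], [p92]}} (3 elements).


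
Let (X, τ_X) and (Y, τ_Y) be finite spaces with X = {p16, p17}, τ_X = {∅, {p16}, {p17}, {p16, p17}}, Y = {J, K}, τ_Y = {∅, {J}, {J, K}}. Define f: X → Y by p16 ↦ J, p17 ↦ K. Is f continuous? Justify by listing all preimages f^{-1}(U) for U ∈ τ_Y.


f IS continuous.

Compute f^{-1}(U) for each U ∈ τ_Y:
  U = ∅: f^{-1}(U) = ∅ ∈ τ_X ✓.
  U = {J}: f^{-1}(U) = {p16} ∈ τ_X ✓.
  U = {J, K}: f^{-1}(U) = {p16, p17} ∈ τ_X ✓.
Every preimage lies in τ_X, so f IS continuous.


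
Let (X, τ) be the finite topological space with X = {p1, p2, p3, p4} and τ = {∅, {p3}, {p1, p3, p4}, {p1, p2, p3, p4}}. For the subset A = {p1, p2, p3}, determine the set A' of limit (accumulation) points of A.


A' = {p1, p2, p4}

For each x ∈ X, list the open sets U ∈ τ with x ∈ U, then check whether U ∩ (A ∖ {x}) ≠ ∅ for every such U.
  x = p1: opens ∋ x are {p1, p3, p4}, {p1, p2, p3, p4}; each meets A ∖ {p1}, so x IS a limit point.
  x = p2: opens ∋ x are {p1, p2, p3, p4}; each meets A ∖ {p2}, so x IS a limit point.
  x = p3: open {p3} ∋ x has {p3} ∩ (A ∖ {p3}) = ∅, so x is NOT a limit point.
  x = p4: opens ∋ x are {p1, p3, p4}, {p1, p2, p3, p4}; each meets A ∖ {p4}, so x IS a limit point.
Collecting: A' = {p1, p2, p4}.


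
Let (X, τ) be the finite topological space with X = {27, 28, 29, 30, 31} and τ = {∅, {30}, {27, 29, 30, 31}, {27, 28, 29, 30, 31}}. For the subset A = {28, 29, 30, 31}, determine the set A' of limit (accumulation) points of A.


A' = {27, 28, 29, 31}

For each x ∈ X, list the open sets U ∈ τ with x ∈ U, then check whether U ∩ (A ∖ {x}) ≠ ∅ for every such U.
  x = 27: opens ∋ x are {27, 29, 30, 31}, {27, 28, 29, 30, 31}; each meets A ∖ {27}, so x IS a limit point.
  x = 28: opens ∋ x are {27, 28, 29, 30, 31}; each meets A ∖ {28}, so x IS a limit point.
  x = 29: opens ∋ x are {27, 29, 30, 31}, {27, 28, 29, 30, 31}; each meets A ∖ {29}, so x IS a limit point.
  x = 30: open {30} ∋ x has {30} ∩ (A ∖ {30}) = ∅, so x is NOT a limit point.
  x = 31: opens ∋ x are {27, 29, 30, 31}, {27, 28, 29, 30, 31}; each meets A ∖ {31}, so x IS a limit point.
Collecting: A' = {27, 28, 29, 31}.


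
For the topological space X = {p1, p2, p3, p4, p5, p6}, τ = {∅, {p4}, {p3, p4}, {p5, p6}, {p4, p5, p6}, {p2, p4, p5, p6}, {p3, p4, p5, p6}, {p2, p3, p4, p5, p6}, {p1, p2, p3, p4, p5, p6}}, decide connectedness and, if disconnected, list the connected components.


(X, τ) is connected.

Find clopen sets (U ∈ τ with X ∖ U ∈ τ):
  U = ∅, X ∖ U = {p1, p2, p3, p4, p5, p6} — both open, so U is clopen.
  U = {p1, p2, p3, p4, p5, p6}, X ∖ U = ∅ — both open, so U is clopen.
Only trivial clopens (∅ and X) exist, so (X, τ) is connected.
Compute connected components by grouping points that agree on all clopens:
  component: {p1, p2, p3, p4, p5, p6}


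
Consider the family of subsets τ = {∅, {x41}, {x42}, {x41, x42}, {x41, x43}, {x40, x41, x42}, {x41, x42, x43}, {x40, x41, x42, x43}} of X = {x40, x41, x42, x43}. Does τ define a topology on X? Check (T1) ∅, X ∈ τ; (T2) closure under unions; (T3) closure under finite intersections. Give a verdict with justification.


τ IS a topology on X.

Axiom (T1): ∅ ∈ τ? Yes; X ∈ τ? Yes.
Axiom (T2/T3): check pairwise unions and intersections of members of τ.
All pairwise intersections and unions checked — each lies in τ. Therefore τ satisfies (T1), (T2), (T3): it IS a topology on X.


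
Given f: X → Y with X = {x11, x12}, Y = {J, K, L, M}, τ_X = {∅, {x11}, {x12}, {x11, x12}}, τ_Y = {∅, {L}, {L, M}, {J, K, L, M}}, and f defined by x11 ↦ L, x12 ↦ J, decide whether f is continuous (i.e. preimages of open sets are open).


f IS continuous.

Compute f^{-1}(U) for each U ∈ τ_Y:
  U = ∅: f^{-1}(U) = ∅ ∈ τ_X ✓.
  U = {L}: f^{-1}(U) = {x11} ∈ τ_X ✓.
  U = {L, M}: f^{-1}(U) = {x11} ∈ τ_X ✓.
  U = {J, K, L, M}: f^{-1}(U) = {x11, x12} ∈ τ_X ✓.
Every preimage lies in τ_X, so f IS continuous.


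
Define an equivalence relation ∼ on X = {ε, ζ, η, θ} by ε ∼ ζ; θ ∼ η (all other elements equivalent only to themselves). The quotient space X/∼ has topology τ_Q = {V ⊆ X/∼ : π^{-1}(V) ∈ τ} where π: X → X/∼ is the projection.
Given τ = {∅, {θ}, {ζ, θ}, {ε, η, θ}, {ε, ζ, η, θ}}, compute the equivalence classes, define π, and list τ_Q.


X/∼ = {[ε=ζ], [η=θ]}; |τ_Q| = 2.

Equivalence classes: [ε=ζ], [η=θ].
Quotient map π: X → X/∼ sends ε ↦ [ε=ζ], ζ ↦ [ε=ζ], η ↦ [η=θ], θ ↦ [η=θ].
For each subset V ⊆ X/∼, compute π^{-1}(V) ⊆ X and check whether π^{-1}(V) ∈ τ. V is open in τ_Q iff π^{-1}(V) ∈ τ.
  V = {}: π^{-1}(V) = ∅ ∈ τ ✓.
  V = {[ε=ζ]}: π^{-1}(V) = {ε, ζ} ∉ τ ✗.
  V = {[η=θ]}: π^{-1}(V) = {η, θ} ∉ τ ✗.
  V = {[ε=ζ], [η=θ]}: π^{-1}(V) = {ε, ζ, η, θ} ∈ τ ✓.
Open sets in the quotient: τ_Q = {{}, {[ε=ζ], [η=θ]}} (2 elements).


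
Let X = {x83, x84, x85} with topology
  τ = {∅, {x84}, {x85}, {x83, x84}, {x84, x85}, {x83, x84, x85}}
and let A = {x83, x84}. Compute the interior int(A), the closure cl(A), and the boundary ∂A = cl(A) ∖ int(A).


int(A) = {x83, x84}, cl(A) = {x83, x84}, ∂A = ∅.

Closed sets in (X, τ) are complements of opens:
  closed(X, τ) = {∅, {x83}, {x85}, {x83, x84}, {x83, x85}, {x83, x84, x85}}.
int(A) = ⋃ {U ∈ τ : U ⊆ A}. Opens contained in A: ∅, {x84}, {x83, x84}.
Taking the union of these: int(A) = {x83, x84}.
cl(A) = ⋂ {C closed : A ⊆ C}. Closed sets containing A: {x83, x84}, {x83, x84, x85}.
Intersecting these: cl(A) = {x83, x84}.
∂A = cl(A) ∖ int(A) = {x83, x84} ∖ {x83, x84} = ∅.


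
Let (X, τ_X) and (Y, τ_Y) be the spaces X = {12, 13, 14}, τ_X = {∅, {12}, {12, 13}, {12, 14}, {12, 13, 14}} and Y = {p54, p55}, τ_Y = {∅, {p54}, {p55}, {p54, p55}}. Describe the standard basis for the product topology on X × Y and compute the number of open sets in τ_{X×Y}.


Basis B = {∅ × ∅, {12} × {p54}, {12} × {p55}, {12} × {p54, p55}, {12, 13} × {p54}, {12, 14} × {p54}, {12, 13} × {p55}, {12, 14} × {p55}, {12, 13, 14} × {p54}, {12, 13, 14} × {p55}, {12, 13} × {p54, p55}, {12, 14} × {p54, p55}, {12, 13, 14} × {p54, p55}}; |τ_{X×Y}| = 25.

Enumerate products U × V with U ∈ τ_X, V ∈ τ_Y (deduplicated):
  ∅ × ∅ = {} (∅)
  {12} × {p54} = {(12,p54)}
  {12} × {p55} = {(12,p55)}
  {12} × {p54, p55} = {(12,p54), (12,p55)}
  {12, 13} × {p54} = {(12,p54), (13,p54)}
  {12, 14} × {p54} = {(12,p54), (14,p54)}
  {12, 13} × {p55} = {(12,p55), (13,p55)}
  {12, 14} × {p55} = {(12,p55), (14,p55)}
  {12, 13, 14} × {p54} = {(12,p54), (13,p54), (14,p54)}
  {12, 13, 14} × {p55} = {(12,p55), (13,p55), (14,p55)}
  {12, 13} × {p54, p55} = {(12,p54), (12,p55), (13,p54), (13,p55)}
  {12, 14} × {p54, p55} = {(12,p54), (12,p55), (14,p54), (14,p55)}
  {12, 13, 14} × {p54, p55} = {(12,p54), (12,p55), (13,p54), (13,p55), (14,p54), (14,p55)}
These 13 distinct sets form the basis B.
Close under arbitrary unions to get τ_{X×Y}; counting gives |τ_{X×Y}| = 25.


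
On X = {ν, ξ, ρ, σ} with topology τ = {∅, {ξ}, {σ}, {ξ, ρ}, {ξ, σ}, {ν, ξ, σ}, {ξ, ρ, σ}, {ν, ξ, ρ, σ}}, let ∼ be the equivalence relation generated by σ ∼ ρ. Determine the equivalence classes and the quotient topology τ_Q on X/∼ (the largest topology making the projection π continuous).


X/∼ = {[ν], [ξ], [ρ=σ]}; |τ_Q| = 4.

Equivalence classes: [ν], [ξ], [ρ=σ].
Quotient map π: X → X/∼ sends ν ↦ [ν], ξ ↦ [ξ], ρ ↦ [ρ=σ], σ ↦ [ρ=σ].
For each subset V ⊆ X/∼, compute π^{-1}(V) ⊆ X and check whether π^{-1}(V) ∈ τ. V is open in τ_Q iff π^{-1}(V) ∈ τ.
  V = {}: π^{-1}(V) = ∅ ∈ τ ✓.
  V = {[ν]}: π^{-1}(V) = {ν} ∉ τ ✗.
  V = {[ξ]}: π^{-1}(V) = {ξ} ∈ τ ✓.
  V = {[ν], [ξ]}: π^{-1}(V) = {ν, ξ} ∉ τ ✗.
  V = {[ρ=σ]}: π^{-1}(V) = {ρ, σ} ∉ τ ✗.
  V = {[ν], [ρ=σ]}: π^{-1}(V) = {ν, ρ, σ} ∉ τ ✗.
  V = {[ξ], [ρ=σ]}: π^{-1}(V) = {ξ, ρ, σ} ∈ τ ✓.
  V = {[ν], [ξ], [ρ=σ]}: π^{-1}(V) = {ν, ξ, ρ, σ} ∈ τ ✓.
Open sets in the quotient: τ_Q = {{}, {[ξ]}, {[ξ], [ρ=σ]}, {[ν], [ξ], [ρ=σ]}} (4 elements).


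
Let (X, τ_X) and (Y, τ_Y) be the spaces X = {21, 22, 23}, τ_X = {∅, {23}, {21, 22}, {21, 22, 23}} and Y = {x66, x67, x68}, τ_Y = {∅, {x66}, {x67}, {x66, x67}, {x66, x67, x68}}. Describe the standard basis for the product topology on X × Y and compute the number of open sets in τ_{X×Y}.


Basis B = {∅ × ∅, {23} × {x66}, {23} × {x67}, {21, 22} × {x66}, {21, 22} × {x67}, {23} × {x66, x67}, {21, 22, 23} × {x66}, {21, 22, 23} × {x67}, {23} × {x66, x67, x68}, {21, 22} × {x66, x67}, {21, 22} × {x66, x67, x68}, {21, 22, 23} × {x66, x67}, {21, 22, 23} × {x66, x67, x68}}; |τ_{X×Y}| = 25.

Enumerate products U × V with U ∈ τ_X, V ∈ τ_Y (deduplicated):
  ∅ × ∅ = {} (∅)
  {23} × {x66} = {(23,x66)}
  {23} × {x67} = {(23,x67)}
  {21, 22} × {x66} = {(21,x66), (22,x66)}
  {21, 22} × {x67} = {(21,x67), (22,x67)}
  {23} × {x66, x67} = {(23,x66), (23,x67)}
  {21, 22, 23} × {x66} = {(21,x66), (22,x66), (23,x66)}
  {21, 22, 23} × {x67} = {(21,x67), (22,x67), (23,x67)}
  {23} × {x66, x67, x68} = {(23,x66), (23,x67), (23,x68)}
  {21, 22} × {x66, x67} = {(21,x66), (21,x67), (22,x66), (22,x67)}
  {21, 22} × {x66, x67, x68} = {(21,x66), (21,x67), (21,x68), (22,x66), (22,x67), (22,x68)}
  {21, 22, 23} × {x66, x67} = {(21,x66), (21,x67), (22,x66), (22,x67), (23,x66), (23,x67)}
  {21, 22, 23} × {x66, x67, x68} = {(21,x66), (21,x67), (21,x68), (22,x66), (22,x67), (22,x68), (23,x66), (23,x67), (23,x68)}
These 13 distinct sets form the basis B.
Close under arbitrary unions to get τ_{X×Y}; counting gives |τ_{X×Y}| = 25.


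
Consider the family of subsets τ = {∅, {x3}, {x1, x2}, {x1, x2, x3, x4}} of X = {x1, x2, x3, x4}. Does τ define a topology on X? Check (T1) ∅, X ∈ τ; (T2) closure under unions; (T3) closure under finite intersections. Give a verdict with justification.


τ is NOT a topology on X.

Axiom (T1): ∅ ∈ τ? Yes; X ∈ τ? Yes.
Axiom (T2/T3): check pairwise unions and intersections of members of τ.
Counterexample for (T2): {x3} ∪ {x1, x2} = {x1, x2, x3} ∉ τ. Therefore τ is NOT a topology.


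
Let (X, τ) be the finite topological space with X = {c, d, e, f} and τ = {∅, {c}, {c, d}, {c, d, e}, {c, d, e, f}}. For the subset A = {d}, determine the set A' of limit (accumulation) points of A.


A' = {e, f}

For each x ∈ X, list the open sets U ∈ τ with x ∈ U, then check whether U ∩ (A ∖ {x}) ≠ ∅ for every such U.
  x = c: open {c} ∋ x has {c} ∩ (A ∖ {c}) = ∅, so x is NOT a limit point.
  x = d: open {c, d} ∋ x has {c, d} ∩ (A ∖ {d}) = ∅, so x is NOT a limit point.
  x = e: opens ∋ x are {c, d, e}, {c, d, e, f}; each meets A ∖ {e}, so x IS a limit point.
  x = f: opens ∋ x are {c, d, e, f}; each meets A ∖ {f}, so x IS a limit point.
Collecting: A' = {e, f}.


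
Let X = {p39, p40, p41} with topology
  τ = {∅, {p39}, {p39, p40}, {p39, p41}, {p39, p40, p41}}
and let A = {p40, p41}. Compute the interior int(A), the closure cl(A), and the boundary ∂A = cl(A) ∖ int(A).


int(A) = ∅, cl(A) = {p40, p41}, ∂A = {p40, p41}.

Closed sets in (X, τ) are complements of opens:
  closed(X, τ) = {∅, {p40}, {p41}, {p40, p41}, {p39, p40, p41}}.
int(A) = ⋃ {U ∈ τ : U ⊆ A}. Opens contained in A: ∅.
Taking the union of these: int(A) = ∅.
cl(A) = ⋂ {C closed : A ⊆ C}. Closed sets containing A: {p40, p41}, {p39, p40, p41}.
Intersecting these: cl(A) = {p40, p41}.
∂A = cl(A) ∖ int(A) = {p40, p41} ∖ ∅ = {p40, p41}.


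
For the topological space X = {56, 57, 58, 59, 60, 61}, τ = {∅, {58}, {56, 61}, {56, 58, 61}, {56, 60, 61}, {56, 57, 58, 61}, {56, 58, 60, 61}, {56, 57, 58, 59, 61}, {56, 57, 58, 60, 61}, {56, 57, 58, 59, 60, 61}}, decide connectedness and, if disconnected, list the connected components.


(X, τ) is connected.

Find clopen sets (U ∈ τ with X ∖ U ∈ τ):
  U = ∅, X ∖ U = {56, 57, 58, 59, 60, 61} — both open, so U is clopen.
  U = {56, 57, 58, 59, 60, 61}, X ∖ U = ∅ — both open, so U is clopen.
Only trivial clopens (∅ and X) exist, so (X, τ) is connected.
Compute connected components by grouping points that agree on all clopens:
  component: {56, 57, 58, 59, 60, 61}


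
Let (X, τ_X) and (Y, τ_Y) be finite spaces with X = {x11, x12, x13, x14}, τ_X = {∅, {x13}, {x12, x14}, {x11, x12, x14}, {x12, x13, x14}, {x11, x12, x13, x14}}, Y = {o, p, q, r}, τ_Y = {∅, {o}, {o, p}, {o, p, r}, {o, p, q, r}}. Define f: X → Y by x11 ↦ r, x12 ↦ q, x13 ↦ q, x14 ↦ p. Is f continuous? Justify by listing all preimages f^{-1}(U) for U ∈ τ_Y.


f is NOT continuous.

Compute f^{-1}(U) for each U ∈ τ_Y:
  U = ∅: f^{-1}(U) = ∅ ∈ τ_X ✓.
  U = {o}: f^{-1}(U) = ∅ ∈ τ_X ✓.
  U = {o, p}: f^{-1}(U) = {x14} ∉ τ_X ✗.
  U = {o, p, r}: f^{-1}(U) = {x11, x14} ∉ τ_X ✗.
  U = {o, p, q, r}: f^{-1}(U) = {x11, x12, x13, x14} ∈ τ_X ✓.
Found U = {o, p} with f^{-1}(U) = {x14} not in τ_X. Therefore f is NOT continuous.


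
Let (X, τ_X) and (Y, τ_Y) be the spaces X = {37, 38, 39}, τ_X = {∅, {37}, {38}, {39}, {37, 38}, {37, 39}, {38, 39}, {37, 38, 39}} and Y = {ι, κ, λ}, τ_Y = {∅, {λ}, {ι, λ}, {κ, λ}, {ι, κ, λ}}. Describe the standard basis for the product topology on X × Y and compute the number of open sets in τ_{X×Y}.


Basis B = {∅ × ∅, {37} × {λ}, {38} × {λ}, {39} × {λ}, {37} × {ι, λ}, {37} × {κ, λ}, {37, 38} × {λ}, {37, 39} × {λ}, {38} × {ι, λ}, {38} × {κ, λ}, {38, 39} × {λ}, {39} × {ι, λ}, {39} × {κ, λ}, {37} × {ι, κ, λ}, {37, 38, 39} × {λ}, {38} × {ι, κ, λ}, {39} × {ι, κ, λ}, {37, 38} × {ι, λ}, {37, 39} × {ι, λ}, {37, 38} × {κ, λ}, {37, 39} × {κ, λ}, {38, 39} × {ι, λ}, {38, 39} × {κ, λ}, {37, 38} × {ι, κ, λ}, {37, 39} × {ι, κ, λ}, {37, 38, 39} × {ι, λ}, {37, 38, 39} × {κ, λ}, {38, 39} × {ι, κ, λ}, {37, 38, 39} × {ι, κ, λ}}; |τ_{X×Y}| = 125.

Enumerate products U × V with U ∈ τ_X, V ∈ τ_Y (deduplicated):
  ∅ × ∅ = {} (∅)
  {37} × {λ} = {(37,λ)}
  {38} × {λ} = {(38,λ)}
  {39} × {λ} = {(39,λ)}
  {37} × {ι, λ} = {(37,ι), (37,λ)}
  {37} × {κ, λ} = {(37,κ), (37,λ)}
  {37, 38} × {λ} = {(37,λ), (38,λ)}
  {37, 39} × {λ} = {(37,λ), (39,λ)}
  {38} × {ι, λ} = {(38,ι), (38,λ)}
  {38} × {κ, λ} = {(38,κ), (38,λ)}
  {38, 39} × {λ} = {(38,λ), (39,λ)}
  {39} × {ι, λ} = {(39,ι), (39,λ)}
  {39} × {κ, λ} = {(39,κ), (39,λ)}
  {37} × {ι, κ, λ} = {(37,ι), (37,κ), (37,λ)}
  {37, 38, 39} × {λ} = {(37,λ), (38,λ), (39,λ)}
  {38} × {ι, κ, λ} = {(38,ι), (38,κ), (38,λ)}
  {39} × {ι, κ, λ} = {(39,ι), (39,κ), (39,λ)}
  {37, 38} × {ι, λ} = {(37,ι), (37,λ), (38,ι), (38,λ)}
  {37, 39} × {ι, λ} = {(37,ι), (37,λ), (39,ι), (39,λ)}
  {37, 38} × {κ, λ} = {(37,κ), (37,λ), (38,κ), (38,λ)}
  {37, 39} × {κ, λ} = {(37,κ), (37,λ), (39,κ), (39,λ)}
  {38, 39} × {ι, λ} = {(38,ι), (38,λ), (39,ι), (39,λ)}
  {38, 39} × {κ, λ} = {(38,κ), (38,λ), (39,κ), (39,λ)}
  {37, 38} × {ι, κ, λ} = {(37,ι), (37,κ), (37,λ), (38,ι), (38,κ), (38,λ)}
  {37, 39} × {ι, κ, λ} = {(37,ι), (37,κ), (37,λ), (39,ι), (39,κ), (39,λ)}
  {37, 38, 39} × {ι, λ} = {(37,ι), (37,λ), (38,ι), (38,λ), (39,ι), (39,λ)}
  {37, 38, 39} × {κ, λ} = {(37,κ), (37,λ), (38,κ), (38,λ), (39,κ), (39,λ)}
  {38, 39} × {ι, κ, λ} = {(38,ι), (38,κ), (38,λ), (39,ι), (39,κ), (39,λ)}
  {37, 38, 39} × {ι, κ, λ} = {(37,ι), (37,κ), (37,λ), (38,ι), (38,κ), (38,λ), (39,ι), (39,κ), (39,λ)}
These 29 distinct sets form the basis B.
Close under arbitrary unions to get τ_{X×Y}; counting gives |τ_{X×Y}| = 125.


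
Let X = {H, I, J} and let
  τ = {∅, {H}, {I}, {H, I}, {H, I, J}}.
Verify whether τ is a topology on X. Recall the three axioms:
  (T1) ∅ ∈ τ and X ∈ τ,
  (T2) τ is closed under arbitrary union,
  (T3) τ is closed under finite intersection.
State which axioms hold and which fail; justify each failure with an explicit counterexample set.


τ IS a topology on X.

Axiom (T1): ∅ ∈ τ? Yes; X ∈ τ? Yes.
Axiom (T2/T3): check pairwise unions and intersections of members of τ.
All pairwise intersections and unions checked — each lies in τ. Therefore τ satisfies (T1), (T2), (T3): it IS a topology on X.


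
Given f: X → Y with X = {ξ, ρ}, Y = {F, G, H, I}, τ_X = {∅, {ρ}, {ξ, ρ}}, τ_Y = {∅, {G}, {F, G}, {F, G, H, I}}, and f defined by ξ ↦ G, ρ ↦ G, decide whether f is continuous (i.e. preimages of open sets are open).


f IS continuous.

Compute f^{-1}(U) for each U ∈ τ_Y:
  U = ∅: f^{-1}(U) = ∅ ∈ τ_X ✓.
  U = {G}: f^{-1}(U) = {ξ, ρ} ∈ τ_X ✓.
  U = {F, G}: f^{-1}(U) = {ξ, ρ} ∈ τ_X ✓.
  U = {F, G, H, I}: f^{-1}(U) = {ξ, ρ} ∈ τ_X ✓.
Every preimage lies in τ_X, so f IS continuous.


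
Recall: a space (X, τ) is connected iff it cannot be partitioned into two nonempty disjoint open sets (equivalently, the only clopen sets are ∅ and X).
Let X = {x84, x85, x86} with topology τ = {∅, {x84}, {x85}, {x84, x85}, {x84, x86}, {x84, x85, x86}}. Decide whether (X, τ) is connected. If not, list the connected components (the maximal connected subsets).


(X, τ) is disconnected; components = [{x85}, {x84, x86}].

Find clopen sets (U ∈ τ with X ∖ U ∈ τ):
  U = ∅, X ∖ U = {x84, x85, x86} — both open, so U is clopen.
  U = {x85}, X ∖ U = {x84, x86} — both open, so U is clopen.
  U = {x84, x86}, X ∖ U = {x85} — both open, so U is clopen.
  U = {x84, x85, x86}, X ∖ U = ∅ — both open, so U is clopen.
Nontrivial clopen(s) exist: e.g. {x85}. So (X, τ) is disconnected.
Compute connected components by grouping points that agree on all clopens:
  component: {x85}
  component: {x84, x86}


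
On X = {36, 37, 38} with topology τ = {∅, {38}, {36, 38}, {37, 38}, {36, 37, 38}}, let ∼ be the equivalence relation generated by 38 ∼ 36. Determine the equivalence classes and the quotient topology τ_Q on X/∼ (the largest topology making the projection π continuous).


X/∼ = {[36=38], [37]}; |τ_Q| = 3.

Equivalence classes: [36=38], [37].
Quotient map π: X → X/∼ sends 36 ↦ [36=38], 37 ↦ [37], 38 ↦ [36=38].
For each subset V ⊆ X/∼, compute π^{-1}(V) ⊆ X and check whether π^{-1}(V) ∈ τ. V is open in τ_Q iff π^{-1}(V) ∈ τ.
  V = {}: π^{-1}(V) = ∅ ∈ τ ✓.
  V = {[36=38]}: π^{-1}(V) = {36, 38} ∈ τ ✓.
  V = {[37]}: π^{-1}(V) = {37} ∉ τ ✗.
  V = {[36=38], [37]}: π^{-1}(V) = {36, 37, 38} ∈ τ ✓.
Open sets in the quotient: τ_Q = {{}, {[36=38]}, {[36=38], [37]}} (3 elements).


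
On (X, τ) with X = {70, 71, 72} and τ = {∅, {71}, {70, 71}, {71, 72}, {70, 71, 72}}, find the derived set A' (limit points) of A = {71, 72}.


A' = {70, 72}

For each x ∈ X, list the open sets U ∈ τ with x ∈ U, then check whether U ∩ (A ∖ {x}) ≠ ∅ for every such U.
  x = 70: opens ∋ x are {70, 71}, {70, 71, 72}; each meets A ∖ {70}, so x IS a limit point.
  x = 71: open {71} ∋ x has {71} ∩ (A ∖ {71}) = ∅, so x is NOT a limit point.
  x = 72: opens ∋ x are {71, 72}, {70, 71, 72}; each meets A ∖ {72}, so x IS a limit point.
Collecting: A' = {70, 72}.


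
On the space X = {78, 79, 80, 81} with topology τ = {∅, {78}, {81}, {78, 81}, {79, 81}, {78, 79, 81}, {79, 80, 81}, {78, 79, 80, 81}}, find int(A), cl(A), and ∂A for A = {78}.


int(A) = {78}, cl(A) = {78}, ∂A = ∅.

Closed sets in (X, τ) are complements of opens:
  closed(X, τ) = {∅, {78}, {80}, {78, 80}, {79, 80}, {78, 79, 80}, {79, 80, 81}, {78, 79, 80, 81}}.
int(A) = ⋃ {U ∈ τ : U ⊆ A}. Opens contained in A: ∅, {78}.
Taking the union of these: int(A) = {78}.
cl(A) = ⋂ {C closed : A ⊆ C}. Closed sets containing A: {78}, {78, 80}, {78, 79, 80}, {78, 79, 80, 81}.
Intersecting these: cl(A) = {78}.
∂A = cl(A) ∖ int(A) = {78} ∖ {78} = ∅.


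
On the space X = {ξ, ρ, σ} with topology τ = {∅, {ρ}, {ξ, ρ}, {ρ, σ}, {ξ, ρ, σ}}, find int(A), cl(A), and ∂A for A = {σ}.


int(A) = ∅, cl(A) = {σ}, ∂A = {σ}.

Closed sets in (X, τ) are complements of opens:
  closed(X, τ) = {∅, {ξ}, {σ}, {ξ, σ}, {ξ, ρ, σ}}.
int(A) = ⋃ {U ∈ τ : U ⊆ A}. Opens contained in A: ∅.
Taking the union of these: int(A) = ∅.
cl(A) = ⋂ {C closed : A ⊆ C}. Closed sets containing A: {σ}, {ξ, σ}, {ξ, ρ, σ}.
Intersecting these: cl(A) = {σ}.
∂A = cl(A) ∖ int(A) = {σ} ∖ ∅ = {σ}.


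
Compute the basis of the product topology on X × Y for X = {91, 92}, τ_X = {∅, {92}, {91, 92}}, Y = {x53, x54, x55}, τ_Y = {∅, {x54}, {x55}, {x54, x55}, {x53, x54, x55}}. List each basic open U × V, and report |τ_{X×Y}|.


Basis B = {∅ × ∅, {92} × {x54}, {92} × {x55}, {91, 92} × {x54}, {91, 92} × {x55}, {92} × {x54, x55}, {92} × {x53, x54, x55}, {91, 92} × {x54, x55}, {91, 92} × {x53, x54, x55}}; |τ_{X×Y}| = 14.

Enumerate products U × V with U ∈ τ_X, V ∈ τ_Y (deduplicated):
  ∅ × ∅ = {} (∅)
  {92} × {x54} = {(92,x54)}
  {92} × {x55} = {(92,x55)}
  {91, 92} × {x54} = {(91,x54), (92,x54)}
  {91, 92} × {x55} = {(91,x55), (92,x55)}
  {92} × {x54, x55} = {(92,x54), (92,x55)}
  {92} × {x53, x54, x55} = {(92,x53), (92,x54), (92,x55)}
  {91, 92} × {x54, x55} = {(91,x54), (91,x55), (92,x54), (92,x55)}
  {91, 92} × {x53, x54, x55} = {(91,x53), (91,x54), (91,x55), (92,x53), (92,x54), (92,x55)}
These 9 distinct sets form the basis B.
Close under arbitrary unions to get τ_{X×Y}; counting gives |τ_{X×Y}| = 14.


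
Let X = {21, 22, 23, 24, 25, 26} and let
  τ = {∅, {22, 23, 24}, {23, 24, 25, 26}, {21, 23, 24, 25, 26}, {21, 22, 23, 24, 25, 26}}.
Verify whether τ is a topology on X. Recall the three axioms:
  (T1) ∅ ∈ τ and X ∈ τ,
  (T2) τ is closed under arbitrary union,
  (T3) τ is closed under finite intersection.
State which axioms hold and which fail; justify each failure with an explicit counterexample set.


τ is NOT a topology on X.

Axiom (T1): ∅ ∈ τ? Yes; X ∈ τ? Yes.
Axiom (T2/T3): check pairwise unions and intersections of members of τ.
Counterexample for (T3): {22, 23, 24} ∩ {23, 24, 25, 26} = {23, 24} ∉ τ. Therefore τ is NOT a topology.


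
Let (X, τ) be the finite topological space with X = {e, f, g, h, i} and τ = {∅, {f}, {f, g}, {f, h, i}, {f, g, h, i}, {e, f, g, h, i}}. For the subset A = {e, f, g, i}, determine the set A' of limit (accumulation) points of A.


A' = {e, g, h, i}

For each x ∈ X, list the open sets U ∈ τ with x ∈ U, then check whether U ∩ (A ∖ {x}) ≠ ∅ for every such U.
  x = e: opens ∋ x are {e, f, g, h, i}; each meets A ∖ {e}, so x IS a limit point.
  x = f: open {f} ∋ x has {f} ∩ (A ∖ {f}) = ∅, so x is NOT a limit point.
  x = g: opens ∋ x are {f, g}, {f, g, h, i}, {e, f, g, h, i}; each meets A ∖ {g}, so x IS a limit point.
  x = h: opens ∋ x are {f, h, i}, {f, g, h, i}, {e, f, g, h, i}; each meets A ∖ {h}, so x IS a limit point.
  x = i: opens ∋ x are {f, h, i}, {f, g, h, i}, {e, f, g, h, i}; each meets A ∖ {i}, so x IS a limit point.
Collecting: A' = {e, g, h, i}.


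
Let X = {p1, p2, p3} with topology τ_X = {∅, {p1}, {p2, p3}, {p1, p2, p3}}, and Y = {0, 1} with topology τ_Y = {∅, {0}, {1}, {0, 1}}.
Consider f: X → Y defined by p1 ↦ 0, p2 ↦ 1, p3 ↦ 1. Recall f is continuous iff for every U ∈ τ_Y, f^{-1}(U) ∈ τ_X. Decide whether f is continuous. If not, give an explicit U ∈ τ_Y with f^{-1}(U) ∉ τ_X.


f IS continuous.

Compute f^{-1}(U) for each U ∈ τ_Y:
  U = ∅: f^{-1}(U) = ∅ ∈ τ_X ✓.
  U = {0}: f^{-1}(U) = {p1} ∈ τ_X ✓.
  U = {1}: f^{-1}(U) = {p2, p3} ∈ τ_X ✓.
  U = {0, 1}: f^{-1}(U) = {p1, p2, p3} ∈ τ_X ✓.
Every preimage lies in τ_X, so f IS continuous.


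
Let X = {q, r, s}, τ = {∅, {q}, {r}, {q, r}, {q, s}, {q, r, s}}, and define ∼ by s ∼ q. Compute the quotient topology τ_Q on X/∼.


X/∼ = {[q=s], [r]}; |τ_Q| = 4.

Equivalence classes: [q=s], [r].
Quotient map π: X → X/∼ sends q ↦ [q=s], r ↦ [r], s ↦ [q=s].
For each subset V ⊆ X/∼, compute π^{-1}(V) ⊆ X and check whether π^{-1}(V) ∈ τ. V is open in τ_Q iff π^{-1}(V) ∈ τ.
  V = {}: π^{-1}(V) = ∅ ∈ τ ✓.
  V = {[q=s]}: π^{-1}(V) = {q, s} ∈ τ ✓.
  V = {[r]}: π^{-1}(V) = {r} ∈ τ ✓.
  V = {[q=s], [r]}: π^{-1}(V) = {q, r, s} ∈ τ ✓.
Open sets in the quotient: τ_Q = {{}, {[q=s]}, {[r]}, {[q=s], [r]}} (4 elements).


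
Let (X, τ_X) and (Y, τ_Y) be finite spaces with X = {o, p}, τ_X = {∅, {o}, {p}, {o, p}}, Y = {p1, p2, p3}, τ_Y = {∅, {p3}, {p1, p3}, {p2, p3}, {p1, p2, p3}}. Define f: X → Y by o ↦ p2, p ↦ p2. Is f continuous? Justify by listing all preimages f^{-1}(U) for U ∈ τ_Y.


f IS continuous.

Compute f^{-1}(U) for each U ∈ τ_Y:
  U = ∅: f^{-1}(U) = ∅ ∈ τ_X ✓.
  U = {p3}: f^{-1}(U) = ∅ ∈ τ_X ✓.
  U = {p1, p3}: f^{-1}(U) = ∅ ∈ τ_X ✓.
  U = {p2, p3}: f^{-1}(U) = {o, p} ∈ τ_X ✓.
  U = {p1, p2, p3}: f^{-1}(U) = {o, p} ∈ τ_X ✓.
Every preimage lies in τ_X, so f IS continuous.


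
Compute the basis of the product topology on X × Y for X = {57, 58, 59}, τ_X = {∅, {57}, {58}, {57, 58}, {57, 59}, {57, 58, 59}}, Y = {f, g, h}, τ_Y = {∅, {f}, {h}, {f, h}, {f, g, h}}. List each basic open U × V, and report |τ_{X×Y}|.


Basis B = {∅ × ∅, {57} × {f}, {57} × {h}, {58} × {f}, {58} × {h}, {57} × {f, h}, {57, 58} × {f}, {57, 59} × {f}, {57, 58} × {h}, {57, 59} × {h}, {58} × {f, h}, {57} × {f, g, h}, {57, 58, 59} × {f}, {57, 58, 59} × {h}, {58} × {f, g, h}, {57, 58} × {f, h}, {57, 59} × {f, h}, {57, 58} × {f, g, h}, {57, 59} × {f, g, h}, {57, 58, 59} × {f, h}, {57, 58, 59} × {f, g, h}}; |τ_{X×Y}| = 70.

Enumerate products U × V with U ∈ τ_X, V ∈ τ_Y (deduplicated):
  ∅ × ∅ = {} (∅)
  {57} × {f} = {(57,f)}
  {57} × {h} = {(57,h)}
  {58} × {f} = {(58,f)}
  {58} × {h} = {(58,h)}
  {57} × {f, h} = {(57,f), (57,h)}
  {57, 58} × {f} = {(57,f), (58,f)}
  {57, 59} × {f} = {(57,f), (59,f)}
  {57, 58} × {h} = {(57,h), (58,h)}
  {57, 59} × {h} = {(57,h), (59,h)}
  {58} × {f, h} = {(58,f), (58,h)}
  {57} × {f, g, h} = {(57,f), (57,g), (57,h)}
  {57, 58, 59} × {f} = {(57,f), (58,f), (59,f)}
  {57, 58, 59} × {h} = {(57,h), (58,h), (59,h)}
  {58} × {f, g, h} = {(58,f), (58,g), (58,h)}
  {57, 58} × {f, h} = {(57,f), (57,h), (58,f), (58,h)}
  {57, 59} × {f, h} = {(57,f), (57,h), (59,f), (59,h)}
  {57, 58} × {f, g, h} = {(57,f), (57,g), (57,h), (58,f), (58,g), (58,h)}
  {57, 59} × {f, g, h} = {(57,f), (57,g), (57,h), (59,f), (59,g), (59,h)}
  {57, 58, 59} × {f, h} = {(57,f), (57,h), (58,f), (58,h), (59,f), (59,h)}
  {57, 58, 59} × {f, g, h} = {(57,f), (57,g), (57,h), (58,f), (58,g), (58,h), (59,f), (59,g), (59,h)}
These 21 distinct sets form the basis B.
Close under arbitrary unions to get τ_{X×Y}; counting gives |τ_{X×Y}| = 70.


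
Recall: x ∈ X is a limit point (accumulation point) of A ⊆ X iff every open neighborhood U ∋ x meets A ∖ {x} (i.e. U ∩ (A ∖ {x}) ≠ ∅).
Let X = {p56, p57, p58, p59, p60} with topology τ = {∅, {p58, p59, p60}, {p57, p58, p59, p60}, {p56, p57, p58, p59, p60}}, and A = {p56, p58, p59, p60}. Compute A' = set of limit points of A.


A' = {p56, p57, p58, p59, p60}

For each x ∈ X, list the open sets U ∈ τ with x ∈ U, then check whether U ∩ (A ∖ {x}) ≠ ∅ for every such U.
  x = p56: opens ∋ x are {p56, p57, p58, p59, p60}; each meets A ∖ {p56}, so x IS a limit point.
  x = p57: opens ∋ x are {p57, p58, p59, p60}, {p56, p57, p58, p59, p60}; each meets A ∖ {p57}, so x IS a limit point.
  x = p58: opens ∋ x are {p58, p59, p60}, {p57, p58, p59, p60}, {p56, p57, p58, p59, p60}; each meets A ∖ {p58}, so x IS a limit point.
  x = p59: opens ∋ x are {p58, p59, p60}, {p57, p58, p59, p60}, {p56, p57, p58, p59, p60}; each meets A ∖ {p59}, so x IS a limit point.
  x = p60: opens ∋ x are {p58, p59, p60}, {p57, p58, p59, p60}, {p56, p57, p58, p59, p60}; each meets A ∖ {p60}, so x IS a limit point.
Collecting: A' = {p56, p57, p58, p59, p60}.


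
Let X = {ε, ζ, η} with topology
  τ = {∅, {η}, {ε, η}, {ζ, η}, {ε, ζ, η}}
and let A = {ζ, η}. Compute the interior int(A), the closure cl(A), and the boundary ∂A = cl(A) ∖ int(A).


int(A) = {ζ, η}, cl(A) = {ε, ζ, η}, ∂A = {ε}.

Closed sets in (X, τ) are complements of opens:
  closed(X, τ) = {∅, {ε}, {ζ}, {ε, ζ}, {ε, ζ, η}}.
int(A) = ⋃ {U ∈ τ : U ⊆ A}. Opens contained in A: ∅, {η}, {ζ, η}.
Taking the union of these: int(A) = {ζ, η}.
cl(A) = ⋂ {C closed : A ⊆ C}. Closed sets containing A: {ε, ζ, η}.
Intersecting these: cl(A) = {ε, ζ, η}.
∂A = cl(A) ∖ int(A) = {ε, ζ, η} ∖ {ζ, η} = {ε}.


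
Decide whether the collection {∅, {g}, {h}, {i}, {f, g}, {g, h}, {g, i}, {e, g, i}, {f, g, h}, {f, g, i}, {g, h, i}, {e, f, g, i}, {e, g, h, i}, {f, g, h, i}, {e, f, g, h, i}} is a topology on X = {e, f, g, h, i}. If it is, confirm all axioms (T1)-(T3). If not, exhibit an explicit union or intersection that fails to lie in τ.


τ is NOT a topology on X.

Axiom (T1): ∅ ∈ τ? Yes; X ∈ τ? Yes.
Axiom (T2/T3): check pairwise unions and intersections of members of τ.
Counterexample for (T2): {h} ∪ {i} = {h, i} ∉ τ. Therefore τ is NOT a topology.


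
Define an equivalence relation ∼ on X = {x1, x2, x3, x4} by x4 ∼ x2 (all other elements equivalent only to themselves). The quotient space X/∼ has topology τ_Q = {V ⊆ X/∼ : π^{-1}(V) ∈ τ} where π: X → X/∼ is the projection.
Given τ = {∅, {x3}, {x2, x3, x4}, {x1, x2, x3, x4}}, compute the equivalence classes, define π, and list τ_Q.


X/∼ = {[x1], [x2=x4], [x3]}; |τ_Q| = 4.

Equivalence classes: [x1], [x2=x4], [x3].
Quotient map π: X → X/∼ sends x1 ↦ [x1], x2 ↦ [x2=x4], x3 ↦ [x3], x4 ↦ [x2=x4].
For each subset V ⊆ X/∼, compute π^{-1}(V) ⊆ X and check whether π^{-1}(V) ∈ τ. V is open in τ_Q iff π^{-1}(V) ∈ τ.
  V = {}: π^{-1}(V) = ∅ ∈ τ ✓.
  V = {[x1]}: π^{-1}(V) = {x1} ∉ τ ✗.
  V = {[x2=x4]}: π^{-1}(V) = {x2, x4} ∉ τ ✗.
  V = {[x1], [x2=x4]}: π^{-1}(V) = {x1, x2, x4} ∉ τ ✗.
  V = {[x3]}: π^{-1}(V) = {x3} ∈ τ ✓.
  V = {[x1], [x3]}: π^{-1}(V) = {x1, x3} ∉ τ ✗.
  V = {[x2=x4], [x3]}: π^{-1}(V) = {x2, x3, x4} ∈ τ ✓.
  V = {[x1], [x2=x4], [x3]}: π^{-1}(V) = {x1, x2, x3, x4} ∈ τ ✓.
Open sets in the quotient: τ_Q = {{}, {[x3]}, {[x2=x4], [x3]}, {[x1], [x2=x4], [x3]}} (4 elements).
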